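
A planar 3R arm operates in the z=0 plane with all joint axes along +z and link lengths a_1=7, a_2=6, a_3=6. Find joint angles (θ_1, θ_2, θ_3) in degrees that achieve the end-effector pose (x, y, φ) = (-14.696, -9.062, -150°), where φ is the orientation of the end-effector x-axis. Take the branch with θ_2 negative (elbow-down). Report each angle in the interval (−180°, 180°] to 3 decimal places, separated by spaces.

-119.999 -60.004 30.003

wrist centre = target − a_3·(cos φ, sin φ) = (-9.4998, -6.0620)
cos θ_2 = (126.9949−7²−6²)/(2·7·6) = 0.4999; θ_2 = -60.0040° (elbow-down)
β = atan2(-6.0620,-9.4998) = -147.4574°; ψ = atan2(-5.1964,9.9996) = -27.4589°
θ_1 = β − ψ = -119.9986°
θ_3 = φ − θ_1 − θ_2 = 30.0025° (wrapped to (-180°,180°])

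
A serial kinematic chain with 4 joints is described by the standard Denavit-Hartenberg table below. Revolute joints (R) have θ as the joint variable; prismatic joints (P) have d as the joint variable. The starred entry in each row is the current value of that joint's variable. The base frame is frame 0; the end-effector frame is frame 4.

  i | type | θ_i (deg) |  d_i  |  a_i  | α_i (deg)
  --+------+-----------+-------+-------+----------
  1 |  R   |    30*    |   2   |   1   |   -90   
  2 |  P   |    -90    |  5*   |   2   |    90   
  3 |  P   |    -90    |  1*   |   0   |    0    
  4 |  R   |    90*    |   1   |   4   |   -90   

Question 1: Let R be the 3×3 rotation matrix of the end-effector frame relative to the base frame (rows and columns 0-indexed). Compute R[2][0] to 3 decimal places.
1.000

End-effector x-axis (col 0 of R) = (0.0000,-0.0000,1.0000)
R[2][0] = 1.0000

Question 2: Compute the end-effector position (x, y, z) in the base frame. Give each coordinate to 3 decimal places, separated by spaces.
-3.366 3.830 8.000

after link 1: o_1 = (0.8660, 0.5000, 2.0000)
after link 2: o_2 = (-1.6340, 4.8301, 4.0000)
after link 3: o_3 = (-2.5000, 4.3301, 4.0000)
after link 4: o_4 = (-3.3660, 3.8301, 8.0000)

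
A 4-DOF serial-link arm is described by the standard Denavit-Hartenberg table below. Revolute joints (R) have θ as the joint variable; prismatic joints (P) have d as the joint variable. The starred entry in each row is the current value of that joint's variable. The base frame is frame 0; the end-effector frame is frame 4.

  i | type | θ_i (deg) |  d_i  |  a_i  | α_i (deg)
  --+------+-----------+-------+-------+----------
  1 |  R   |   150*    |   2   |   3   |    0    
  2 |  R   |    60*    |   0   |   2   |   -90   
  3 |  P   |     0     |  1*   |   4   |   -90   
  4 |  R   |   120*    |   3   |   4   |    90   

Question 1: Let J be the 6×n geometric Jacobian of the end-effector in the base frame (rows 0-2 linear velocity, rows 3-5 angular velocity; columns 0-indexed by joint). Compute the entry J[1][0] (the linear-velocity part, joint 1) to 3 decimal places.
axis z_0 = ẑ; lever o_n−o_0 = (-7.2942,1.6340,-1.0000)
cross product → J_v[:, 0] = (-1.6340,-7.2942,0.0000)
J_ω[:, 0] = z_0
entry J[1][0] = -7.2942

-7.294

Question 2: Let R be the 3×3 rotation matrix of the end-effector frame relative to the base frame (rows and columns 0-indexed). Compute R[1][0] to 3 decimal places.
End-effector x-axis (col 0 of R) = (-0.0000,1.0000,-0.0000)
R[1][0] = 1.0000

1.000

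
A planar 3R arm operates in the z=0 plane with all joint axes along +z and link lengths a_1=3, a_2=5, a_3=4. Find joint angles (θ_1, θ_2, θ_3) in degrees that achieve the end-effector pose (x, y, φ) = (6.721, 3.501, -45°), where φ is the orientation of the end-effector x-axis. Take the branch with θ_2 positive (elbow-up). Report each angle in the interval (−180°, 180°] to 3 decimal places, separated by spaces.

29.998 44.998 -119.996

wrist centre = target − a_3·(cos φ, sin φ) = (3.8926, 6.3294)
cos θ_2 = (55.2138−3²−5²)/(2·3·5) = 0.7071; θ_2 = 44.9985° (elbow-up)
β = atan2(6.3294,3.8926) = 58.4086°; ψ = atan2(3.5354,6.5356) = 28.4111°
θ_1 = β − ψ = 29.9975°
θ_3 = φ − θ_1 − θ_2 = -119.9960° (wrapped to (-180°,180°])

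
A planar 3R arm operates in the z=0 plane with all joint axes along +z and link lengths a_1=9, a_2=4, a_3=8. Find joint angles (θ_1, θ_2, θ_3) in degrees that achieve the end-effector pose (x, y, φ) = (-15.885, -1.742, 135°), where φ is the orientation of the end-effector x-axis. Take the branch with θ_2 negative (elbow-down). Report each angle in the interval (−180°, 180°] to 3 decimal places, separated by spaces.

-135.005 -29.993 -60.002

wrist centre = target − a_3·(cos φ, sin φ) = (-10.2281, -7.3989)
cos θ_2 = (159.3580−9²−4²)/(2·9·4) = 0.8661; θ_2 = -29.9933° (elbow-down)
β = atan2(-7.3989,-10.2281) = -144.1187°; ψ = atan2(-1.9996,12.4643) = -9.1140°
θ_1 = β − ψ = -135.0047°
θ_3 = φ − θ_1 − θ_2 = -60.0020° (wrapped to (-180°,180°])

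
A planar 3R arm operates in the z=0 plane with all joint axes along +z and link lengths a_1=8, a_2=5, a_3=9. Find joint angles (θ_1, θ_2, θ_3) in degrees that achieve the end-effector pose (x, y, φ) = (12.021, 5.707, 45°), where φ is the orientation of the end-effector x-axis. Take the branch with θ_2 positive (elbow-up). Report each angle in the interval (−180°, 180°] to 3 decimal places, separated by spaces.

wrist centre = target − a_3·(cos φ, sin φ) = (5.6570, -0.6570)
cos θ_2 = (32.4337−8²−5²)/(2·8·5) = -0.7071; θ_2 = 134.9977° (elbow-up)
β = atan2(-0.6570,5.6570) = -6.6242°; ψ = atan2(3.5357,4.4646) = 38.3769°
θ_1 = β − ψ = -45.0011°
θ_3 = φ − θ_1 − θ_2 = -44.9967° (wrapped to (-180°,180°])

-45.001 134.998 -44.997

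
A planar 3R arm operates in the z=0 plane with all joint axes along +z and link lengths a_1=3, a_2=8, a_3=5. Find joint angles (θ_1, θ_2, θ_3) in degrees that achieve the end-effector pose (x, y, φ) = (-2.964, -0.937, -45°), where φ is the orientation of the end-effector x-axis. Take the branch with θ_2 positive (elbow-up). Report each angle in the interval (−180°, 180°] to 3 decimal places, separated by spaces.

59.990 120.005 135.005

wrist centre = target − a_3·(cos φ, sin φ) = (-6.4995, 2.5985)
cos θ_2 = (48.9963−3²−8²)/(2·3·8) = -0.5001; θ_2 = 120.0051° (elbow-up)
β = atan2(2.5985,-6.4995) = 158.2083°; ψ = atan2(6.9278,-1.0006) = 98.2186°
θ_1 = β − ψ = 59.9897°
θ_3 = φ − θ_1 − θ_2 = 135.0052° (wrapped to (-180°,180°])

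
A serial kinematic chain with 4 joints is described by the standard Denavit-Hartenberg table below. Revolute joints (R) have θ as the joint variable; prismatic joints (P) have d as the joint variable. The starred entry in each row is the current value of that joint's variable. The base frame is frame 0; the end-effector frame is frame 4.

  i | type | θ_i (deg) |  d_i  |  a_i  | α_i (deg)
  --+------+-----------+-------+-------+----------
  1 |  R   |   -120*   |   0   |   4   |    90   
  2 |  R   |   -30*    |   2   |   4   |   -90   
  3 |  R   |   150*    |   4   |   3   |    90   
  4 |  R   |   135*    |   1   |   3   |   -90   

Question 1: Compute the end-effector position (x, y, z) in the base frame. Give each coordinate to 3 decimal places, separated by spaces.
-5.751 -8.572 3.432

after link 1: o_1 = (-2.0000, -3.4641, 0.0000)
after link 2: o_2 = (-5.4641, -5.4641, -2.0000)
after link 3: o_3 = (-4.0401, -5.9976, 2.7631)
after link 4: o_4 = (-5.7510, -8.5717, 3.4317)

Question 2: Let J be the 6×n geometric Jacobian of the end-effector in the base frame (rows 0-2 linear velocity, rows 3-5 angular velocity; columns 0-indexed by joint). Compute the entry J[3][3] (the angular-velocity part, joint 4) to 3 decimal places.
axis z_3 = (0.5335,-0.8080,-0.2500); lever o_n−o_3 = (-1.7109,-2.5741,0.6686)
cross product → J_v[:, 3] = (-1.1837,0.0711,-2.7557)
J_ω[:, 3] = z_3
entry J[3][3] = 0.5335

0.533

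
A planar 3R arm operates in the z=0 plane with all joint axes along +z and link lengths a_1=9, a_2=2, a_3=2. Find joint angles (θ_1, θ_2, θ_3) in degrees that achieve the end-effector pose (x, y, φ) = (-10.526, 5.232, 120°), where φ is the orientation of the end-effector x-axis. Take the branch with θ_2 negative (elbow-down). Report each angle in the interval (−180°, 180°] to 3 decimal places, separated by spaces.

wrist centre = target − a_3·(cos φ, sin φ) = (-9.5260, 3.4999)
cos θ_2 = (102.9943−9²−2²)/(2·9·2) = 0.4998; θ_2 = -60.0104° (elbow-down)
β = atan2(3.4999,-9.5260) = 159.8262°; ψ = atan2(-1.7322,9.9997) = -9.8277°
θ_1 = β − ψ = 169.6539°
θ_3 = φ − θ_1 − θ_2 = 10.3565° (wrapped to (-180°,180°])

169.654 -60.010 10.357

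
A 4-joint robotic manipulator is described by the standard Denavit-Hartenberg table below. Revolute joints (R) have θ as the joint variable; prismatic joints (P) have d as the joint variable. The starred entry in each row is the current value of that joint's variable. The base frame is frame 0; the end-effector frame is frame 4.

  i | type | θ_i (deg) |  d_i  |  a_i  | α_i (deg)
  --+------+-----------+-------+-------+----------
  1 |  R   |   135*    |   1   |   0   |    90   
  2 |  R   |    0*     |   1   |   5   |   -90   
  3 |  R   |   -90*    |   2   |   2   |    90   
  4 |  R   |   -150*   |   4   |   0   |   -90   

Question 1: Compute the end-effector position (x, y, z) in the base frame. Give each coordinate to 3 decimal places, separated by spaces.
1.414 2.828 3.000

after link 1: o_1 = (0.0000, 0.0000, 1.0000)
after link 2: o_2 = (-2.8284, 4.2426, 1.0000)
after link 3: o_3 = (-1.4142, 5.6569, 3.0000)
after link 4: o_4 = (1.4142, 2.8284, 3.0000)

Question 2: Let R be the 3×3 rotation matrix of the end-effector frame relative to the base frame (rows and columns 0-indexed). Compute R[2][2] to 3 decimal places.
-0.866

End-effector z-axis (col 2 of R) = (0.3536,0.3536,-0.8660)
R[2][2] = -0.8660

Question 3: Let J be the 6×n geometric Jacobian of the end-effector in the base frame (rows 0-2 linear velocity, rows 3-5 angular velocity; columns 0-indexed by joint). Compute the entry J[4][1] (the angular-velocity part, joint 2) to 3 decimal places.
0.707

axis z_1 = (0.7071,0.7071,0.0000); lever o_n−o_1 = (1.4142,2.8284,2.0000)
cross product → J_v[:, 1] = (1.4142,-1.4142,1.0000)
J_ω[:, 1] = z_1
entry J[4][1] = 0.7071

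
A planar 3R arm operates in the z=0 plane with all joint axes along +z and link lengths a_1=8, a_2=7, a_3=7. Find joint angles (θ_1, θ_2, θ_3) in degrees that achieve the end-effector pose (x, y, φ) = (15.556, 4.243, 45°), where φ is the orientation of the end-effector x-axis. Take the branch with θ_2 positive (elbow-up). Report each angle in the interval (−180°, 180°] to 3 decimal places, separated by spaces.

-45.000 90.004 -0.004

wrist centre = target − a_3·(cos φ, sin φ) = (10.6063, -0.7067)
cos θ_2 = (112.9921−8²−7²)/(2·8·7) = -0.0001; θ_2 = 90.0040° (elbow-up)
β = atan2(-0.7067,10.6063) = -3.8123°; ψ = atan2(7.0000,7.9995) = 41.1877°
θ_1 = β − ψ = -44.9999°
θ_3 = φ − θ_1 − θ_2 = -0.0041° (wrapped to (-180°,180°])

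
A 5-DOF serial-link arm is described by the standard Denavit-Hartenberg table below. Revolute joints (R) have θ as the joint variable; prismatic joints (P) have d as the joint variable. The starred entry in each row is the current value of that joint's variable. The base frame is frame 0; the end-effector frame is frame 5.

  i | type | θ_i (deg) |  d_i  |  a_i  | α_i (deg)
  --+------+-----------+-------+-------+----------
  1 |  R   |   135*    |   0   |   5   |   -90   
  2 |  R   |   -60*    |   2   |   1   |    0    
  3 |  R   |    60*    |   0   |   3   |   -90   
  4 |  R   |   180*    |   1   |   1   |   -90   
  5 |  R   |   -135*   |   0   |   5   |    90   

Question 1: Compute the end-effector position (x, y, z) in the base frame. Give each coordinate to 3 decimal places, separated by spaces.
-9.218 6.389 -3.670

after link 1: o_1 = (-3.5355, 3.5355, 0.0000)
after link 2: o_2 = (-5.3033, 2.4749, 0.8660)
after link 3: o_3 = (-7.4246, 4.5962, 0.8660)
after link 4: o_4 = (-6.7175, 3.8891, -0.1340)
after link 5: o_5 = (-9.2175, 6.3891, -3.6695)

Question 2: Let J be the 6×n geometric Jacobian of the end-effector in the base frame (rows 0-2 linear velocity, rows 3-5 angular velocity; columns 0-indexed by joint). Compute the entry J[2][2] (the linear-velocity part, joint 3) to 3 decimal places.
-5.536

axis z_2 = (-0.7071,-0.7071,0.0000); lever o_n−o_2 = (-3.9142,3.9142,-4.5355)
cross product → J_v[:, 2] = (3.2071,-3.2071,-5.5355)
J_ω[:, 2] = z_2
entry J[2][2] = -5.5355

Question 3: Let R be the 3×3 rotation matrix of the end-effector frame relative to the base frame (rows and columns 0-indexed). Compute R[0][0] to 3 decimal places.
-0.500

End-effector x-axis (col 0 of R) = (-0.5000,0.5000,-0.7071)
R[0][0] = -0.5000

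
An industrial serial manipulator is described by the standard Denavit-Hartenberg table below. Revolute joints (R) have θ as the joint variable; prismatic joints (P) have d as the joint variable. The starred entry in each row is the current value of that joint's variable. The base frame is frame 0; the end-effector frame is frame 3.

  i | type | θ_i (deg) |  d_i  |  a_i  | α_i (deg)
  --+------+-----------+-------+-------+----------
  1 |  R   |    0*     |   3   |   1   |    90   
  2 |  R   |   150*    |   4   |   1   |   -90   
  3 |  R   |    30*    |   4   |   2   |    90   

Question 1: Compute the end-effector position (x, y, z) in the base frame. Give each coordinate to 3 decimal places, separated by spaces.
after link 1: o_1 = (1.0000, 0.0000, 3.0000)
after link 2: o_2 = (0.1340, -4.0000, 3.5000)
after link 3: o_3 = (-3.3660, -3.0000, 0.9019)

-3.366 -3.000 0.902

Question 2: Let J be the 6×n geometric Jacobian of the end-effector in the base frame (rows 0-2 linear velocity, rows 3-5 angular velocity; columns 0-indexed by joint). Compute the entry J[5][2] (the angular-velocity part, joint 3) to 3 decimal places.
axis z_2 = (-0.5000,-0.0000,-0.8660); lever o_n−o_2 = (-3.5000,1.0000,-2.5981)
cross product → J_v[:, 2] = (0.8660,1.7321,-0.5000)
J_ω[:, 2] = z_2
entry J[5][2] = -0.8660

-0.866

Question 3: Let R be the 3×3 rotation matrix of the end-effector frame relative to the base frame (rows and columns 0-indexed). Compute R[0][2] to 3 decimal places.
End-effector z-axis (col 2 of R) = (-0.4330,-0.8660,0.2500)
R[0][2] = -0.4330

-0.433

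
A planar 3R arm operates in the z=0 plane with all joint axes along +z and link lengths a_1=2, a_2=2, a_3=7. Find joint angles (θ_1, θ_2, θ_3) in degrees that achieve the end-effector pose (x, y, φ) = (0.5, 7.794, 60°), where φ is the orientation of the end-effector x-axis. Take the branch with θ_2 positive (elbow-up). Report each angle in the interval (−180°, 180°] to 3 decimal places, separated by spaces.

120.000 60.007 -120.007

wrist centre = target − a_3·(cos φ, sin φ) = (-3.0000, 1.7318)
cos θ_2 = (11.9992−2²−2²)/(2·2·2) = 0.4999; θ_2 = 60.0065° (elbow-up)
β = atan2(1.7318,-3.0000) = 150.0033°; ψ = atan2(1.7322,2.9998) = 30.0033°
θ_1 = β − ψ = 120.0000°
θ_3 = φ − θ_1 − θ_2 = -120.0065° (wrapped to (-180°,180°])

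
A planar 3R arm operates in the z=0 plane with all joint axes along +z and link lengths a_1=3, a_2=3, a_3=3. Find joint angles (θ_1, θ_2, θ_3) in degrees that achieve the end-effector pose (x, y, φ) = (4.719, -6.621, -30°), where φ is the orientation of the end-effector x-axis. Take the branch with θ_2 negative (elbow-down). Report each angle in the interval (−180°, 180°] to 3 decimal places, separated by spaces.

-44.991 -45.022 60.014

wrist centre = target − a_3·(cos φ, sin φ) = (2.1209, -5.1210)
cos θ_2 = (30.7230−3²−3²)/(2·3·3) = 0.7068; θ_2 = -45.0223° (elbow-down)
β = atan2(-5.1210,2.1209) = -67.5025°; ψ = atan2(-2.1221,5.1205) = -22.5112°
θ_1 = β − ψ = -44.9914°
θ_3 = φ − θ_1 − θ_2 = 60.0137° (wrapped to (-180°,180°])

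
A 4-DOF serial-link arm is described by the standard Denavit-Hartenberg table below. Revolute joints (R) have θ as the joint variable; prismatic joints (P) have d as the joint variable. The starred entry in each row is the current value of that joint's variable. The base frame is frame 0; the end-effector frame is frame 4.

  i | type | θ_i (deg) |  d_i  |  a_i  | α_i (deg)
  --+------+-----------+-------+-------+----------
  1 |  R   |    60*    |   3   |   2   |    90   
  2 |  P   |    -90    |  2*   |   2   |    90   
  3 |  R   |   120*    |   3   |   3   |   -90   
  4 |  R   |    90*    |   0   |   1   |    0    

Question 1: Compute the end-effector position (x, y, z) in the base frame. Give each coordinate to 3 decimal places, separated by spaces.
after link 1: o_1 = (1.0000, 1.7321, 3.0000)
after link 2: o_2 = (2.7321, 0.7321, 1.0000)
after link 3: o_3 = (3.4821, -3.1651, 2.5000)
after link 4: o_4 = (3.9821, -2.2990, 2.5000)

3.982 -2.299 2.500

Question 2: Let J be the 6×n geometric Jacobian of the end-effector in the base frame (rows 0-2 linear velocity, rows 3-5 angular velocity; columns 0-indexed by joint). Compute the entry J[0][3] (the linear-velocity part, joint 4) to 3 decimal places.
-0.750

axis z_3 = (-0.4330,0.2500,0.8660); lever o_n−o_3 = (0.5000,0.8660,0.0000)
cross product → J_v[:, 3] = (-0.7500,0.4330,-0.5000)
J_ω[:, 3] = z_3
entry J[0][3] = -0.7500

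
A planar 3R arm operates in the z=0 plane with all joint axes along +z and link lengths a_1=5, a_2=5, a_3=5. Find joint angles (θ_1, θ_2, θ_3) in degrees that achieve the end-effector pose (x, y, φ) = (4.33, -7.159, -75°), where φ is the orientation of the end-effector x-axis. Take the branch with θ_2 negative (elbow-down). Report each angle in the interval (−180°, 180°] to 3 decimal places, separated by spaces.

30.004 -135.003 30.000

wrist centre = target − a_3·(cos φ, sin φ) = (3.0359, -2.3294)
cos θ_2 = (14.6427−5²−5²)/(2·5·5) = -0.7071; θ_2 = -135.0032° (elbow-down)
β = atan2(-2.3294,3.0359) = -37.4981°; ψ = atan2(-3.5353,1.4643) = -67.5016°
θ_1 = β − ψ = 30.0035°
θ_3 = φ − θ_1 − θ_2 = 29.9997° (wrapped to (-180°,180°])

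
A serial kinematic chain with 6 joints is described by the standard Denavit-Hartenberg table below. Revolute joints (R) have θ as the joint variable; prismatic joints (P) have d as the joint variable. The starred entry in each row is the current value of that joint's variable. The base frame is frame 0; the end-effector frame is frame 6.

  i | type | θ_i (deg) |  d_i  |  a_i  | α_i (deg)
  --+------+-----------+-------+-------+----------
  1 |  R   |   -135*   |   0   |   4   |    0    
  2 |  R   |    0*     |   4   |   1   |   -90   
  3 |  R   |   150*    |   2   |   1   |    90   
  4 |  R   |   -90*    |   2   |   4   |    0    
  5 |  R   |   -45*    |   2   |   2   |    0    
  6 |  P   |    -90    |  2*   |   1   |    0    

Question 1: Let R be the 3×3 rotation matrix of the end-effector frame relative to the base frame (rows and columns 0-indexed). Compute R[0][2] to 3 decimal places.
-0.354

End-effector z-axis (col 2 of R) = (-0.3536,-0.3536,-0.8660)
R[0][2] = -0.3536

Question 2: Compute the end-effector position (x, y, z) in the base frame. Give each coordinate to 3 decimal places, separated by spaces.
-8.258 -4.429 -0.635

after link 1: o_1 = (-2.8284, -2.8284, 0.0000)
after link 2: o_2 = (-3.5355, -3.5355, 4.0000)
after link 3: o_3 = (-1.5089, -4.3374, 3.5000)
after link 4: o_4 = (-5.0445, -2.2161, 1.7679)
after link 5: o_5 = (-7.6176, -2.7892, 0.7430)
after link 6: o_6 = (-8.2577, -4.4293, -0.6355)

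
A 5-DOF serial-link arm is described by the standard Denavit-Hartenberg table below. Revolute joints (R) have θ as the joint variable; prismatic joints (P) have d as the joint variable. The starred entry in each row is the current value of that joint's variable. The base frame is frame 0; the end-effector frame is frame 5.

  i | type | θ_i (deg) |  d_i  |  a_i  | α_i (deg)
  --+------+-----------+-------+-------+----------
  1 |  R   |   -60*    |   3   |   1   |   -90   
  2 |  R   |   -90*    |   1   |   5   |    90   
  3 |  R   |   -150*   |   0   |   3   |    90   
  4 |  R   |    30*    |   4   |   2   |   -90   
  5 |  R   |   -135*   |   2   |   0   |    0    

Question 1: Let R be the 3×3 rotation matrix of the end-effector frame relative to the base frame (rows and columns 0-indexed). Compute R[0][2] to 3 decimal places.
End-effector z-axis (col 2 of R) = (-0.2165,0.8750,0.4330)
R[0][2] = -0.2165

-0.217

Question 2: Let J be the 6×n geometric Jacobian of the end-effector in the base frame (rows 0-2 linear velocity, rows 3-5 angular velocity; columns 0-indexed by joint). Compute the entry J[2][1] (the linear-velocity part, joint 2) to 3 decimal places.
2.732

axis z_1 = (0.8660,0.5000,0.0000); lever o_n−o_1 = (0.8840,3.6651,-0.2321)
cross product → J_v[:, 1] = (-0.1160,0.2010,2.7321)
J_ω[:, 1] = z_1
entry J[2][1] = 2.7321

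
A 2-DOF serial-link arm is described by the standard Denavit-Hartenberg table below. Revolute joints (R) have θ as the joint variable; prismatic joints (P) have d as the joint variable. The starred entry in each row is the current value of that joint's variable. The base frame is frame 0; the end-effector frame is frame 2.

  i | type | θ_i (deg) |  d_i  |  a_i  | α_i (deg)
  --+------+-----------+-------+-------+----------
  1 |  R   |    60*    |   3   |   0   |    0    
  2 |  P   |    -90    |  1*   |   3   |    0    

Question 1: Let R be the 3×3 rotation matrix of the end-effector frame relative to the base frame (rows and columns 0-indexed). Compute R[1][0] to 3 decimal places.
-0.500

End-effector x-axis (col 0 of R) = (0.8660,-0.5000,0.0000)
R[1][0] = -0.5000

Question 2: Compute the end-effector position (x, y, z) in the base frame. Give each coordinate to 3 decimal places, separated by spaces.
after link 1: o_1 = (0.0000, 0.0000, 3.0000)
after link 2: o_2 = (2.5981, -1.5000, 4.0000)

2.598 -1.500 4.000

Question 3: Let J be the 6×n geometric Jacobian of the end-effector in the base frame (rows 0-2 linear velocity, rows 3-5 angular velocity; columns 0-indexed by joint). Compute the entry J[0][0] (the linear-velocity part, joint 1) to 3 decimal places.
1.500

axis z_0 = ẑ; lever o_n−o_0 = (2.5981,-1.5000,4.0000)
cross product → J_v[:, 0] = (1.5000,2.5981,-0.0000)
J_ω[:, 0] = z_0
entry J[0][0] = 1.5000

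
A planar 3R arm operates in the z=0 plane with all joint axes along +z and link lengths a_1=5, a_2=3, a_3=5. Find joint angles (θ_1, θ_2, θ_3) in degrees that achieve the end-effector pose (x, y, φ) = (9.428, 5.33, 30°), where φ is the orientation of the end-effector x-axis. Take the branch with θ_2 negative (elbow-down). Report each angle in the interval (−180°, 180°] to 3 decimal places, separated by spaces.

wrist centre = target − a_3·(cos φ, sin φ) = (5.0979, 2.8300)
cos θ_2 = (33.9972−5²−3²)/(2·5·3) = -0.0001; θ_2 = -90.0053° (elbow-down)
β = atan2(2.8300,5.0979) = 29.0361°; ψ = atan2(-3.0000,4.9997) = -30.9652°
θ_1 = β − ψ = 60.0013°
θ_3 = φ − θ_1 − θ_2 = 60.0040° (wrapped to (-180°,180°])

60.001 -90.005 60.004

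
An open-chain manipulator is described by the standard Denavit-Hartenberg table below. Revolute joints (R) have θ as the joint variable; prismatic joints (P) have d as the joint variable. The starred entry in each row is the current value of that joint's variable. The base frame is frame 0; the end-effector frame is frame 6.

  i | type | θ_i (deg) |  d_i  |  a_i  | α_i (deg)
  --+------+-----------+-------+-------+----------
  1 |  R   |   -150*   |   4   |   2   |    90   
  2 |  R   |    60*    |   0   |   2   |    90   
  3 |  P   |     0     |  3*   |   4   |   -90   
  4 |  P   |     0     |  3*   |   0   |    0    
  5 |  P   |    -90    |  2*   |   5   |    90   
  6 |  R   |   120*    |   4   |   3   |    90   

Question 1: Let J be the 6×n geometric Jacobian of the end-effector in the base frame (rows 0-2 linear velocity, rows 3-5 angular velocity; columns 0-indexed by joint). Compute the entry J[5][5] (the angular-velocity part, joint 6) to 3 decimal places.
axis z_5 = (0.4330,0.2500,-0.8660); lever o_n−o_5 = (1.5580,3.8995,-2.7141)
cross product → J_v[:, 5] = (2.6986,-0.1740,1.2990)
J_ω[:, 5] = z_5
entry J[5][5] = -0.8660

-0.866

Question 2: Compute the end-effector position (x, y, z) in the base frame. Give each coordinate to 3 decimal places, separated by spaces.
-11.272 2.266 2.482

after link 1: o_1 = (-1.7321, -1.0000, 4.0000)
after link 2: o_2 = (-2.5981, -1.5000, 5.7321)
after link 3: o_3 = (-6.5801, -3.7990, 7.6962)
after link 4: o_4 = (-8.0801, -1.2010, 7.6962)
after link 5: o_5 = (-12.8301, -1.6340, 5.1962)
after link 6: o_6 = (-11.2721, 2.2655, 2.4821)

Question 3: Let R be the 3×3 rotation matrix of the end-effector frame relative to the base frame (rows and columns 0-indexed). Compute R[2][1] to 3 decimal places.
End-effector y-axis (col 1 of R) = (0.4330,0.2500,-0.8660)
R[2][1] = -0.8660

-0.866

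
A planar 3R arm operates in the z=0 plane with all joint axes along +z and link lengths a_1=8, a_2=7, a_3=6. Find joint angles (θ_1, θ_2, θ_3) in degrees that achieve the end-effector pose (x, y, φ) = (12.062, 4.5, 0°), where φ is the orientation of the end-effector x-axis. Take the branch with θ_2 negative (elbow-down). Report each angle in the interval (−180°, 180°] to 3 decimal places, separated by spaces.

90.001 -120.001 30.000

wrist centre = target − a_3·(cos φ, sin φ) = (6.0620, 4.5000)
cos θ_2 = (56.9978−8²−7²)/(2·8·7) = -0.5000; θ_2 = -120.0013° (elbow-down)
β = atan2(4.5000,6.0620) = 36.5876°; ψ = atan2(-6.0621,4.4999) = -53.4137°
θ_1 = β − ψ = 90.0013°
θ_3 = φ − θ_1 − θ_2 = 30.0000° (wrapped to (-180°,180°])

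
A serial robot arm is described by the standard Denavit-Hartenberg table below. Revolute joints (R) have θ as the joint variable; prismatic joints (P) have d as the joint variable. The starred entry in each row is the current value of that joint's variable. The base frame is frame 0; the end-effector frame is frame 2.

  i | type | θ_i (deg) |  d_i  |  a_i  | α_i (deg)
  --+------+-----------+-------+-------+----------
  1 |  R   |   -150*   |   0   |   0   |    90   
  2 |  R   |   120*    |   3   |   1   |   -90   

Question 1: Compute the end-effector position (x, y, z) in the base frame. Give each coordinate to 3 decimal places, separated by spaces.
-1.067 2.848 0.866

after link 1: o_1 = (0.0000, 0.0000, 0.0000)
after link 2: o_2 = (-1.0670, 2.8481, 0.8660)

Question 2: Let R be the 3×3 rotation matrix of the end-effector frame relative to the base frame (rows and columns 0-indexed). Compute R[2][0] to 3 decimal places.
End-effector x-axis (col 0 of R) = (0.4330,0.2500,0.8660)
R[2][0] = 0.8660

0.866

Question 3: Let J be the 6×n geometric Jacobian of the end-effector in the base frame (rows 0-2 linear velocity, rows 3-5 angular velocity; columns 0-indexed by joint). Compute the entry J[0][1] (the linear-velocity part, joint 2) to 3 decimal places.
0.750

axis z_1 = (-0.5000,0.8660,0.0000); lever o_n−o_1 = (-1.0670,2.8481,0.8660)
cross product → J_v[:, 1] = (0.7500,0.4330,-0.5000)
J_ω[:, 1] = z_1
entry J[0][1] = 0.7500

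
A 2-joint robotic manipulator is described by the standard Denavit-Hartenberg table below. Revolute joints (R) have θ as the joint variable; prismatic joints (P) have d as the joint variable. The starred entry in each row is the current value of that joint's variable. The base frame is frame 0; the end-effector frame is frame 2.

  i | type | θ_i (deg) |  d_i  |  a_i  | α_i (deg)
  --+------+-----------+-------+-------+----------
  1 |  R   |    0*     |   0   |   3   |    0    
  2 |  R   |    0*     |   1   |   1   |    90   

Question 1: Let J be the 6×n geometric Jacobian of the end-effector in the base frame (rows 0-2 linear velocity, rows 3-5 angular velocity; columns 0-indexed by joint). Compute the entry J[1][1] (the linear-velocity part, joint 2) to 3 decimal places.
1.000

axis z_1 = (0.0000,0.0000,1.0000); lever o_n−o_1 = (1.0000,0.0000,1.0000)
cross product → J_v[:, 1] = (0.0000,1.0000,0.0000)
J_ω[:, 1] = z_1
entry J[1][1] = 1.0000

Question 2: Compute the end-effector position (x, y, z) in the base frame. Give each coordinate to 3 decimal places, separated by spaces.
after link 1: o_1 = (3.0000, 0.0000, 0.0000)
after link 2: o_2 = (4.0000, 0.0000, 1.0000)

4.000 0.000 1.000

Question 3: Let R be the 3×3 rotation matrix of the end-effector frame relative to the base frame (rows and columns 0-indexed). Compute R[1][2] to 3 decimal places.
-1.000

End-effector z-axis (col 2 of R) = (0.0000,-1.0000,0.0000)
R[1][2] = -1.0000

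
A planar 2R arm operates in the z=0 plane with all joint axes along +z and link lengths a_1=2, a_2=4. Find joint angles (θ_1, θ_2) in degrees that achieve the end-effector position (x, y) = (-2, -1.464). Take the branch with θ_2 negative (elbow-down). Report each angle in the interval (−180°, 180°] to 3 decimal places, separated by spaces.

cos θ_2 = (6.1433−2²−4²)/(2·2·4) = -0.8660; θ_2 = -150.0021° (elbow-down)
β = atan2(-1.4640,-2.0000) = -143.7959°; ψ = atan2(-1.9999,-1.4642) = -126.2092°
θ_1 = β − ψ = -17.5867°

-17.587 -150.002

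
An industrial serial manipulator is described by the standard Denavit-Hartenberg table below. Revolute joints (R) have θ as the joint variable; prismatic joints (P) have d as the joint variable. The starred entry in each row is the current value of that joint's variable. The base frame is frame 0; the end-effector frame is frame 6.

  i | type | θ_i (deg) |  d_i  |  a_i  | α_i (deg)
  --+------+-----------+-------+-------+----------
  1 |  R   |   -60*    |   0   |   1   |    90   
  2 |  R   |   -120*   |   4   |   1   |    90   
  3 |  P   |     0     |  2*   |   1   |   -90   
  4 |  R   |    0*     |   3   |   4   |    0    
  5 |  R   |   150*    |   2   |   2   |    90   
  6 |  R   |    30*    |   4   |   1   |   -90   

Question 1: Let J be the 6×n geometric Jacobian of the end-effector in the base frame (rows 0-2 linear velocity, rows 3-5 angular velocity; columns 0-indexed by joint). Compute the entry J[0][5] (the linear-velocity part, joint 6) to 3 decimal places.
-0.967

axis z_5 = (0.2500,-0.4330,-0.8660); lever o_n−o_5 = (0.9420,-2.6316,-3.0311)
cross product → J_v[:, 5] = (-0.9665,-0.0580,-0.2500)
J_ω[:, 5] = z_5
entry J[0][5] = -0.9665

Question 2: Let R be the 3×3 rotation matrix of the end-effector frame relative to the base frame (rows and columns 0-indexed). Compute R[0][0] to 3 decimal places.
End-effector x-axis (col 0 of R) = (-0.0580,-0.8995,0.4330)
R[0][0] = -0.0580

-0.058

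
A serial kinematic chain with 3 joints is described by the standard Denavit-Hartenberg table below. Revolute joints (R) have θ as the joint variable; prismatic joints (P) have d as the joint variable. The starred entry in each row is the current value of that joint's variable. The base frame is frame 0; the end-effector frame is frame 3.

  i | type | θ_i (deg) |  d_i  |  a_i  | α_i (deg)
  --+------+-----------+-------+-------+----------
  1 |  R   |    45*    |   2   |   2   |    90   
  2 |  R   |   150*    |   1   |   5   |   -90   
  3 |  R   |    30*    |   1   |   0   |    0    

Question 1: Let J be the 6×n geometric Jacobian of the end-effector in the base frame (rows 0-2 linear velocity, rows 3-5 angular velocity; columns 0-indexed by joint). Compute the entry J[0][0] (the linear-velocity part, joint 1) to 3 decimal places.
axis z_0 = ẑ; lever o_n−o_0 = (-1.2941,-2.7083,3.6340)
cross product → J_v[:, 0] = (2.7083,-1.2941,0.0000)
J_ω[:, 0] = z_0
entry J[0][0] = 2.7083

2.708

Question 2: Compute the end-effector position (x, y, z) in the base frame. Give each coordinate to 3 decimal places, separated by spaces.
-1.294 -2.708 3.634

after link 1: o_1 = (1.4142, 1.4142, 2.0000)
after link 2: o_2 = (-0.9405, -2.3548, 4.5000)
after link 3: o_3 = (-1.2941, -2.7083, 3.6340)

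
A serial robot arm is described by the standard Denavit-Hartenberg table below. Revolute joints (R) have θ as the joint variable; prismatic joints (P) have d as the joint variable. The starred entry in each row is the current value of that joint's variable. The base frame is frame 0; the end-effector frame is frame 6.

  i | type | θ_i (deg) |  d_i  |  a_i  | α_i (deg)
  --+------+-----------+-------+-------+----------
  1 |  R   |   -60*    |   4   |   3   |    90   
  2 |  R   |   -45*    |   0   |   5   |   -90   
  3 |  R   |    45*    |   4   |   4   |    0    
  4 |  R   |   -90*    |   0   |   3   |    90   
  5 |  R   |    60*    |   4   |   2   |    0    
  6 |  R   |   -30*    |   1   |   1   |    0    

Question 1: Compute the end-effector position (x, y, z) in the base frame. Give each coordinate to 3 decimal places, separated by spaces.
after link 1: o_1 = (1.5000, -2.5981, 4.0000)
after link 2: o_2 = (3.2678, -5.6599, 0.4645)
after link 3: o_3 = (8.1315, -8.4273, 1.2929)
after link 4: o_4 = (7.0444, -10.7870, -0.2071)
after link 5: o_5 = (3.8449, -12.3164, 2.5176)
after link 6: o_6 = (2.8454, -13.2243, 2.9382)

2.845 -13.224 2.938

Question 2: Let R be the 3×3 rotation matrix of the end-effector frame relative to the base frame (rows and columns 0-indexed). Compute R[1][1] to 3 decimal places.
-0.137

End-effector y-axis (col 1 of R) = (0.4874,-0.1370,0.8624)
R[1][1] = -0.1370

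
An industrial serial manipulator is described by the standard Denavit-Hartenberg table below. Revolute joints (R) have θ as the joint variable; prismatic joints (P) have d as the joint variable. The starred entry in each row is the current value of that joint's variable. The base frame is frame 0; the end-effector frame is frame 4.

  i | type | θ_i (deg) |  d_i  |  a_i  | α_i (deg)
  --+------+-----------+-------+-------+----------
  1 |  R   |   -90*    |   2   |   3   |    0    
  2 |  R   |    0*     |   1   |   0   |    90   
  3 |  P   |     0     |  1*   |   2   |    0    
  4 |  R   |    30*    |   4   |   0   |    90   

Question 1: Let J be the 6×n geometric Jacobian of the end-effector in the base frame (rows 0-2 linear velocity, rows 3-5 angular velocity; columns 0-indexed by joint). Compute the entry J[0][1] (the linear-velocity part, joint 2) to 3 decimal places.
2.000

axis z_1 = (0.0000,0.0000,1.0000); lever o_n−o_1 = (-5.0000,-2.0000,1.0000)
cross product → J_v[:, 1] = (2.0000,-5.0000,0.0000)
J_ω[:, 1] = z_1
entry J[0][1] = 2.0000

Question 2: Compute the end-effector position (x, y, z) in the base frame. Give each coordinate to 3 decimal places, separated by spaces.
after link 1: o_1 = (0.0000, -3.0000, 2.0000)
after link 2: o_2 = (0.0000, -3.0000, 3.0000)
after link 3: o_3 = (-1.0000, -5.0000, 3.0000)
after link 4: o_4 = (-5.0000, -5.0000, 3.0000)

-5.000 -5.000 3.000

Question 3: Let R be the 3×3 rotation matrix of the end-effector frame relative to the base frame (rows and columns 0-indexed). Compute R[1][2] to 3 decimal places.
-0.500

End-effector z-axis (col 2 of R) = (-0.0000,-0.5000,-0.8660)
R[1][2] = -0.5000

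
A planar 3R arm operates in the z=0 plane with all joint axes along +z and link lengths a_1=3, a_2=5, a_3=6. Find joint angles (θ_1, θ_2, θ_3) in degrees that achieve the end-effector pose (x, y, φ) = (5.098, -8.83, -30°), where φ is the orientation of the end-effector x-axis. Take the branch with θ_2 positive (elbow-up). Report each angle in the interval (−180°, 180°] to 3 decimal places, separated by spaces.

wrist centre = target − a_3·(cos φ, sin φ) = (-0.0982, -5.8300)
cos θ_2 = (33.9985−3²−5²)/(2·3·5) = -0.0000; θ_2 = 90.0028° (elbow-up)
β = atan2(-5.8300,-0.0982) = -90.9645°; ψ = atan2(5.0000,2.9998) = 59.0383°
θ_1 = β − ψ = -150.0028°
θ_3 = φ − θ_1 − θ_2 = 30.0000° (wrapped to (-180°,180°])

-150.003 90.003 30.000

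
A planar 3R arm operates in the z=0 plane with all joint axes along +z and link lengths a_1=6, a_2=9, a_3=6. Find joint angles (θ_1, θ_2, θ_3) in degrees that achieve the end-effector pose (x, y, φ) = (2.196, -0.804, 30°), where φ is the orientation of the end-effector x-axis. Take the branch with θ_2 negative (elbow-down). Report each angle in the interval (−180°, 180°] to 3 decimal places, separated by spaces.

wrist centre = target − a_3·(cos φ, sin φ) = (-3.0002, -3.8040)
cos θ_2 = (23.4713−6²−9²)/(2·6·9) = -0.8660; θ_2 = -149.9978° (elbow-down)
β = atan2(-3.8040,-3.0002) = -128.2623°; ψ = atan2(-4.5003,-1.7941) = -111.7348°
θ_1 = β − ψ = -16.5274°
θ_3 = φ − θ_1 − θ_2 = -163.4748° (wrapped to (-180°,180°])

-16.527 -149.998 -163.475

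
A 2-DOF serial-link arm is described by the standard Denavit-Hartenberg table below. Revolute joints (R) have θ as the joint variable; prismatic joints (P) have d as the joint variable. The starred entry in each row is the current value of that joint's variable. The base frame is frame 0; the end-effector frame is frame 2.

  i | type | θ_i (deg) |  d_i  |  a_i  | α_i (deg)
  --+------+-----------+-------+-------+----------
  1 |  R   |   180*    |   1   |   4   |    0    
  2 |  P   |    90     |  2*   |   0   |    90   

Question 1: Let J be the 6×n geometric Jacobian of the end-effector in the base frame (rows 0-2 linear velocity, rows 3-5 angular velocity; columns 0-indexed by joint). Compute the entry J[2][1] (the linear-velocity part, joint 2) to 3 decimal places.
prismatic axis z_1 = (0.0000,0.0000,1.0000)
J_v[:, 1] = z_1; J_ω[:, 1] = (0,0,0)
entry J[2][1] = 1.0000

1.000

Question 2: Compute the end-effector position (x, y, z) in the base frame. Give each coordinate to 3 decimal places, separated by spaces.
after link 1: o_1 = (-4.0000, 0.0000, 1.0000)
after link 2: o_2 = (-4.0000, 0.0000, 3.0000)

-4.000 0.000 3.000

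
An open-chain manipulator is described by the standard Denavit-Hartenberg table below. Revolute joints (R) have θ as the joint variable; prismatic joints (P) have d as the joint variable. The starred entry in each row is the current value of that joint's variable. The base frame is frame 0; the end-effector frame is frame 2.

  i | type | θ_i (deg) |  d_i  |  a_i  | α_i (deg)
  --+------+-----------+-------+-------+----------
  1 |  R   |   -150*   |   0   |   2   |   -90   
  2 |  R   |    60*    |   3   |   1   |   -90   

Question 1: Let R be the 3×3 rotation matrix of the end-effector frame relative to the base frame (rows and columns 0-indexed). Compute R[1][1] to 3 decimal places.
0.866

End-effector y-axis (col 1 of R) = (-0.5000,0.8660,-0.0000)
R[1][1] = 0.8660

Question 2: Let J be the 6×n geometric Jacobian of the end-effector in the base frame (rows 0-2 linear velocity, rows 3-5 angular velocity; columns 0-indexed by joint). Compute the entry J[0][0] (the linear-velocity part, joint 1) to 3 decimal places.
axis z_0 = ẑ; lever o_n−o_0 = (-0.6651,-3.8481,-0.8660)
cross product → J_v[:, 0] = (3.8481,-0.6651,0.0000)
J_ω[:, 0] = z_0
entry J[0][0] = 3.8481

3.848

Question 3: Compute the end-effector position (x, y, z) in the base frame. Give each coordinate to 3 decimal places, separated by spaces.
after link 1: o_1 = (-1.7321, -1.0000, 0.0000)
after link 2: o_2 = (-0.6651, -3.8481, -0.8660)

-0.665 -3.848 -0.866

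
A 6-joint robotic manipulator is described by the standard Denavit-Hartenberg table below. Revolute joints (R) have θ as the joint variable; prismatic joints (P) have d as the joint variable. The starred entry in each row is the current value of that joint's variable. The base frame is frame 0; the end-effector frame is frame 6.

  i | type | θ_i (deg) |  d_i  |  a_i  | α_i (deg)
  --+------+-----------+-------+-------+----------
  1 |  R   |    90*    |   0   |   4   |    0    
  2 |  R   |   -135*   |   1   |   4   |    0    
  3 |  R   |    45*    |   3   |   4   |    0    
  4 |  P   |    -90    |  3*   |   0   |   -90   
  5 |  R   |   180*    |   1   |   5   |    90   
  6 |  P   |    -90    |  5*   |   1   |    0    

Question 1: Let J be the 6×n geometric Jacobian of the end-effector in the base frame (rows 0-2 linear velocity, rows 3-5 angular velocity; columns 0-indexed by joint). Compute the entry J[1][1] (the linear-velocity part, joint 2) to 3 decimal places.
axis z_1 = (0.0000,0.0000,1.0000); lever o_n−o_1 = (6.8284,2.1716,2.0000)
cross product → J_v[:, 1] = (-2.1716,6.8284,0.0000)
J_ω[:, 1] = z_1
entry J[1][1] = 6.8284

6.828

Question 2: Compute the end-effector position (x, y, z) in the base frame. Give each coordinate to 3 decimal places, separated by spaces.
after link 1: o_1 = (0.0000, 4.0000, 0.0000)
after link 2: o_2 = (2.8284, 1.1716, 1.0000)
after link 3: o_3 = (6.8284, 1.1716, 4.0000)
after link 4: o_4 = (6.8284, 1.1716, 7.0000)
after link 5: o_5 = (7.8284, 6.1716, 7.0000)
after link 6: o_6 = (6.8284, 6.1716, 2.0000)

6.828 6.172 2.000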